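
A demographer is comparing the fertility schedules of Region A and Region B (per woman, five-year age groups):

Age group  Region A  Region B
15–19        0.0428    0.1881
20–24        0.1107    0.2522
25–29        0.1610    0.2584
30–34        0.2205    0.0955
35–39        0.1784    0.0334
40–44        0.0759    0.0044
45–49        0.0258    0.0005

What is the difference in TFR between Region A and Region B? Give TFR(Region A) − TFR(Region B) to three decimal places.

-0.087

Region A:
  Sum of ASFRs = 0.0428 + 0.1107 + 0.1610 + 0.2205 + 0.1784 + 0.0759 + 0.0258 = 0.8151
  TFR = 5 × 0.8151 = 4.0755
Region B:
  Sum of ASFRs = 0.1881 + 0.2522 + 0.2584 + 0.0955 + 0.0334 + 0.0044 + 0.0005 = 0.8325
  TFR = 5 × 0.8325 = 4.1625
Difference = 4.0755 − 4.1625 = -0.087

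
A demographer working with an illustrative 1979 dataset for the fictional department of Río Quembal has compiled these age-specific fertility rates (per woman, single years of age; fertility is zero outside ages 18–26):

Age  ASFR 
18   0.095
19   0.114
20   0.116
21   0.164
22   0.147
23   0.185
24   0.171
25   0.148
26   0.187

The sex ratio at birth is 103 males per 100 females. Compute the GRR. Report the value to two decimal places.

Proportion female at birth = 100 / (100 + 103) = 0.49261.
Sum of ASFRs = 0.095 + 0.114 + 0.116 + 0.164 + 0.147 + 0.185 + 0.171 + 0.148 + 0.187 = 1.327
TFR = 1.327
GRR = 0.49261 × 1.327 = 0.65369

0.65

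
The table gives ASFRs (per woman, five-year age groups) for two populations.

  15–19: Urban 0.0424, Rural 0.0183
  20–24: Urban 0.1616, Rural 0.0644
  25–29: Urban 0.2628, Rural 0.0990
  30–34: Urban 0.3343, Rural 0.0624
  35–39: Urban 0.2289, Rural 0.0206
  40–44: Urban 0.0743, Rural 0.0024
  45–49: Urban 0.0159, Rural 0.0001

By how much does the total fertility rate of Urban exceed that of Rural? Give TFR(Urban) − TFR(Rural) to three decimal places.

4.265

Urban:
  Sum of ASFRs = 0.0424 + 0.1616 + 0.2628 + 0.3343 + 0.2289 + 0.0743 + 0.0159 = 1.1202
  TFR = 5 × 1.1202 = 5.601
Rural:
  Sum of ASFRs = 0.0183 + 0.0644 + 0.0990 + 0.0624 + 0.0206 + 0.0024 + 0.0001 = 0.2672
  TFR = 5 × 0.2672 = 1.336
Difference = 5.601 − 1.336 = 4.265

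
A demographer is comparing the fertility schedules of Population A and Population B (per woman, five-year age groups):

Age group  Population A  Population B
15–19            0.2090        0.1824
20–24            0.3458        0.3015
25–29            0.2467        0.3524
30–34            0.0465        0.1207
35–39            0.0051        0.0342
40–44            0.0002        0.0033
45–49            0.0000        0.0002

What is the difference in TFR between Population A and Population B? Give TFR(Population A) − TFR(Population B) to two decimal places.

Population A:
  Sum of ASFRs = 0.2090 + 0.3458 + 0.2467 + 0.0465 + 0.0051 + 0.0002 + 0.0000 = 0.8533
  TFR = 5 × 0.8533 = 4.2665
Population B:
  Sum of ASFRs = 0.1824 + 0.3015 + 0.3524 + 0.1207 + 0.0342 + 0.0033 + 0.0002 = 0.9947
  TFR = 5 × 0.9947 = 4.9735
Difference = 4.2665 − 4.9735 = -0.707

-0.71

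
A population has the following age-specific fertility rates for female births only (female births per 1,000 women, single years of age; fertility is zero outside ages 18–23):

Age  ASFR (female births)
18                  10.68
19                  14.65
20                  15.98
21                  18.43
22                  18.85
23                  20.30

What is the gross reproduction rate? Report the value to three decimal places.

Sum of female ASFRs = 10.68 + 14.65 + 15.98 + 18.43 + 18.85 + 20.30 = 98.89
GRR = 98.89 / 1000 = 0.09889

0.099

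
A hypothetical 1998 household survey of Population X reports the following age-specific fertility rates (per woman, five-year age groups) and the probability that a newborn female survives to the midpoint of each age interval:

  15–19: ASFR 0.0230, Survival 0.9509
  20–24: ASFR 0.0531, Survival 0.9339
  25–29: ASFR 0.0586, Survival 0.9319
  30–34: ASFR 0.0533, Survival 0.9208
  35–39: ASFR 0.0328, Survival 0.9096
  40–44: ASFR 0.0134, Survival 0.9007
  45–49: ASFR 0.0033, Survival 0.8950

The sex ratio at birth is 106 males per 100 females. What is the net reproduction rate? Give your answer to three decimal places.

Proportion female at birth = 100 / (100 + 106) = 0.48544.
Survival-weighted fertility by age (5·fₓ·Sₓ):
  15–19: 5 × 0.0230 × 0.9509 = 0.10935
  20–24: 5 × 0.0531 × 0.9339 = 0.24795
  25–29: 5 × 0.0586 × 0.9319 = 0.27305
  30–34: 5 × 0.0533 × 0.9208 = 0.24539
  35–39: 5 × 0.0328 × 0.9096 = 0.14917
  40–44: 5 × 0.0134 × 0.9007 = 0.06035
  45–49: 5 × 0.0033 × 0.8950 = 0.01477
Sum = 1.10003
NRR = 0.48544 × 1.10003 = 0.53400

0.534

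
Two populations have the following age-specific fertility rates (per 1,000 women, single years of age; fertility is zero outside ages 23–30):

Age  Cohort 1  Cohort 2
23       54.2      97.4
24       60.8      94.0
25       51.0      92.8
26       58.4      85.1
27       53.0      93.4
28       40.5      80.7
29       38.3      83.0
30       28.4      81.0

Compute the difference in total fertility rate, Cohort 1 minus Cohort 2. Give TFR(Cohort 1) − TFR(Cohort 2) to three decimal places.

-0.323

Cohort 1:
  Sum of ASFRs = 54.2 + 60.8 + 51.0 + 58.4 + 53.0 + 40.5 + 38.3 + 28.4 = 384.6
  TFR = 384.6 / 1000 = 0.3846
Cohort 2:
  Sum of ASFRs = 97.4 + 94.0 + 92.8 + 85.1 + 93.4 + 80.7 + 83.0 + 81.0 = 707.4
  TFR = 707.4 / 1000 = 0.7074
Difference = 0.3846 − 0.7074 = -0.3228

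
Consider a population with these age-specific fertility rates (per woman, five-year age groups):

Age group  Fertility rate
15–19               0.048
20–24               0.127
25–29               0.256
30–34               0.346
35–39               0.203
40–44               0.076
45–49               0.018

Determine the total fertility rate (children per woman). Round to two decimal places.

Sum of ASFRs = 0.048 + 0.127 + 0.256 + 0.346 + 0.203 + 0.076 + 0.018 = 1.074
TFR = 5 × 1.074 = 5.37

5.37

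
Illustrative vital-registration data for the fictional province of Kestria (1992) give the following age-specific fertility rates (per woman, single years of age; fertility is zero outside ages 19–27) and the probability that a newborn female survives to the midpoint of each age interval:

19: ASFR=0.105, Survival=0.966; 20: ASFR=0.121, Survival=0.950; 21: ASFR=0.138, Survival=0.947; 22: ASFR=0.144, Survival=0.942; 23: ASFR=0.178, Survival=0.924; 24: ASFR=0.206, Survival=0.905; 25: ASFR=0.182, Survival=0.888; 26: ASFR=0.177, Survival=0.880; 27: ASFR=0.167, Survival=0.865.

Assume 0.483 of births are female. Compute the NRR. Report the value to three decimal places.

0.626

Proportion female at birth = 0.483.
Each age group contributes 1 × ASFR × survival:
  19: 1 × 0.105 × 0.966 = 0.10143
  20: 1 × 0.121 × 0.950 = 0.11495
  21: 1 × 0.138 × 0.947 = 0.13069
  22: 1 × 0.144 × 0.942 = 0.13565
  23: 1 × 0.178 × 0.924 = 0.16447
  24: 1 × 0.206 × 0.905 = 0.18643
  25: 1 × 0.182 × 0.888 = 0.16162
  26: 1 × 0.177 × 0.880 = 0.15576
  27: 1 × 0.167 × 0.865 = 0.14446
Sum = 1.29546
NRR = 0.483 × 1.29546 = 0.62571
An NRR under 1 implies long-run decline under these rates.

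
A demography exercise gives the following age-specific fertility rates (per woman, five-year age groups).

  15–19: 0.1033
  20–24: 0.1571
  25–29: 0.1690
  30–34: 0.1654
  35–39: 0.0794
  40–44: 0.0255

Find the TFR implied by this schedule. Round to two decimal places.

3.50

Sum of ASFRs = 0.1033 + 0.1571 + 0.1690 + 0.1654 + 0.0794 + 0.0255 = 0.6997
TFR = 5 × 0.6997 = 3.4985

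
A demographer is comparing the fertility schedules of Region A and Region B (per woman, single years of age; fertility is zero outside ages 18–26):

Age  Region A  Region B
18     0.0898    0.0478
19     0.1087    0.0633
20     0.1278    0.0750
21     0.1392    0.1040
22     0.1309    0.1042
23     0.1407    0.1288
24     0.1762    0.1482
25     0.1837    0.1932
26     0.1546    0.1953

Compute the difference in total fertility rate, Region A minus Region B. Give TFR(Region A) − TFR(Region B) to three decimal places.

Region A:
  Sum of ASFRs = 0.0898 + 0.1087 + 0.1278 + 0.1392 + 0.1309 + 0.1407 + 0.1762 + 0.1837 + 0.1546 = 1.2516
  TFR = 1.2516
Region B:
  Sum of ASFRs = 0.0478 + 0.0633 + 0.0750 + 0.1040 + 0.1042 + 0.1288 + 0.1482 + 0.1932 + 0.1953 = 1.0598
  TFR = 1.0598
Difference = 1.2516 − 1.0598 = 0.1918

0.192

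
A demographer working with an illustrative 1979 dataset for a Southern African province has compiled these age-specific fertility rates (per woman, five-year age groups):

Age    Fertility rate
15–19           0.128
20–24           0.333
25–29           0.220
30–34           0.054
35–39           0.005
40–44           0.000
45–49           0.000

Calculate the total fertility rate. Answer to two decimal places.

Sum of ASFRs = 0.128 + 0.333 + 0.220 + 0.054 + 0.005 + 0.000 + 0.000 = 0.740
TFR = 5 × 0.740 = 3.7

3.70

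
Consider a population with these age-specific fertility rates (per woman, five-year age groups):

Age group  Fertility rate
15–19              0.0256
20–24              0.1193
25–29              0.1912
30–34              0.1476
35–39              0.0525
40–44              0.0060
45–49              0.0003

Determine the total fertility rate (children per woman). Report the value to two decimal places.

Sum of ASFRs = 0.0256 + 0.1193 + 0.1912 + 0.1476 + 0.0525 + 0.0060 + 0.0003 = 0.5425
TFR = 5 × 0.5425 = 2.7125

2.71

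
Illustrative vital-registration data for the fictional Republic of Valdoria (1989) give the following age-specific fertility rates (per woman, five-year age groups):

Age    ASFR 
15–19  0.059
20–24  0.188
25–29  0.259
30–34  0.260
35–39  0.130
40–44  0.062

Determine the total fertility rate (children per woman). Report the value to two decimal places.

4.79

Sum of ASFRs = 0.059 + 0.188 + 0.259 + 0.260 + 0.130 + 0.062 = 0.958
TFR = 5 × 0.958 = 4.79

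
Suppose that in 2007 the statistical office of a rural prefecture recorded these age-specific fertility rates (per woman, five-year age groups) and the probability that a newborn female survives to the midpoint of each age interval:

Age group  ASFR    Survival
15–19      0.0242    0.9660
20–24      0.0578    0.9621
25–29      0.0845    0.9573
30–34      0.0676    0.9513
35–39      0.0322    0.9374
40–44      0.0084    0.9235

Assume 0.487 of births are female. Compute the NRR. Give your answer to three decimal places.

0.638

Proportion female at birth = 0.487.
Each age group contributes 5 × ASFR × survival:
  15–19: 5 × 0.0242 × 0.9660 = 0.11689
  20–24: 5 × 0.0578 × 0.9621 = 0.27805
  25–29: 5 × 0.0845 × 0.9573 = 0.40446
  30–34: 5 × 0.0676 × 0.9513 = 0.32154
  35–39: 5 × 0.0322 × 0.9374 = 0.15092
  40–44: 5 × 0.0084 × 0.9235 = 0.03879
Sum = 1.31065
NRR = 0.487 × 1.31065 = 0.63829
NRR < 1, so the cohort does not fully replace itself.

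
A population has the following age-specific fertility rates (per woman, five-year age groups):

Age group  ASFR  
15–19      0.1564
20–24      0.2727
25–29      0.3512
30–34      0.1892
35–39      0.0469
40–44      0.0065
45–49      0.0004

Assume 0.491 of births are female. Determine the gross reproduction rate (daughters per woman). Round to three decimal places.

2.512

Proportion female at birth = 0.491.
Sum of ASFRs = 0.1564 + 0.2727 + 0.3512 + 0.1892 + 0.0469 + 0.0065 + 0.0004 = 1.0233
TFR = 5 × 1.0233 = 5.1165
GRR = 0.491 × 5.1165 = 2.51220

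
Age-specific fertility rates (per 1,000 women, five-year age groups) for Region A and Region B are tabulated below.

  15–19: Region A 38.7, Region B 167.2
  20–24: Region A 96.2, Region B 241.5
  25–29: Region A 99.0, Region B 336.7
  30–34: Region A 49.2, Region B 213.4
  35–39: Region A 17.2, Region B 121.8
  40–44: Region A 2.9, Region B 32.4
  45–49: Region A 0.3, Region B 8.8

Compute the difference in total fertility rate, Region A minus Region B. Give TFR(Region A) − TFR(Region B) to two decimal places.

-4.09

Region A:
  Sum of ASFRs = 38.7 + 96.2 + 99.0 + 49.2 + 17.2 + 2.9 + 0.3 = 303.5
  TFR = 5 × 303.5 / 1000 = 1.5175
Region B:
  Sum of ASFRs = 167.2 + 241.5 + 336.7 + 213.4 + 121.8 + 32.4 + 8.8 = 1121.8
  TFR = 5 × 1121.8 / 1000 = 5.609
Difference = 1.5175 − 5.609 = -4.0915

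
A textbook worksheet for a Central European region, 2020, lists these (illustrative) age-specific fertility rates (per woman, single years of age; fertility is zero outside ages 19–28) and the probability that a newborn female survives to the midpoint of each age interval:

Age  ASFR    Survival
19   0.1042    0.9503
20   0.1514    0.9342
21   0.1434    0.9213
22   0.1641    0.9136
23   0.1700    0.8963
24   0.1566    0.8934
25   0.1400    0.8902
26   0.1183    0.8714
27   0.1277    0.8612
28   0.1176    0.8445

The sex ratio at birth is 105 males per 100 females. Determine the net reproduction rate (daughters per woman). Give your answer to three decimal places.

0.611

Proportion female at birth = 100 / (100 + 105) = 0.48780.
Per-age-group product (1 × ASFR × survival probability):
  19: 1 × 0.1042 × 0.9503 = 0.09902
  20: 1 × 0.1514 × 0.9342 = 0.14144
  21: 1 × 0.1434 × 0.9213 = 0.13211
  22: 1 × 0.1641 × 0.9136 = 0.14992
  23: 1 × 0.1700 × 0.8963 = 0.15237
  24: 1 × 0.1566 × 0.8934 = 0.13991
  25: 1 × 0.1400 × 0.8902 = 0.12463
  26: 1 × 0.1183 × 0.8714 = 0.10309
  27: 1 × 0.1277 × 0.8612 = 0.10998
  28: 1 × 0.1176 × 0.8445 = 0.09931
Sum = 1.25178
NRR = 0.48780 × 1.25178 = 0.61062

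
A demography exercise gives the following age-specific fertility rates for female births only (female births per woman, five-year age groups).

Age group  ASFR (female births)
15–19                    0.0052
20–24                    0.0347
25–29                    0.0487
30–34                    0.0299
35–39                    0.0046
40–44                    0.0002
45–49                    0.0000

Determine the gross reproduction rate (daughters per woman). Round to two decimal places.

0.62

Sum of female ASFRs = 0.0052 + 0.0347 + 0.0487 + 0.0299 + 0.0046 + 0.0002 + 0.0000 = 0.1233
GRR = 5 × 0.1233 = 0.6165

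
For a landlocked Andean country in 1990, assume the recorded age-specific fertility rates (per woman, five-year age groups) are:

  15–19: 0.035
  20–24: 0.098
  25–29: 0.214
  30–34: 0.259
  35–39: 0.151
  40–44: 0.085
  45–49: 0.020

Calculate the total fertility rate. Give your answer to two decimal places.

Sum of ASFRs = 0.035 + 0.098 + 0.214 + 0.259 + 0.151 + 0.085 + 0.020 = 0.862
TFR = 5 × 0.862 = 4.31

4.31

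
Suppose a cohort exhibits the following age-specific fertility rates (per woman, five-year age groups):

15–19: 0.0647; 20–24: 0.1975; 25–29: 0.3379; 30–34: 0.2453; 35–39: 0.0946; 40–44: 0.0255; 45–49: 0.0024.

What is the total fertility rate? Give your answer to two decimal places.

4.84

Sum of ASFRs = 0.0647 + 0.1975 + 0.3379 + 0.2453 + 0.0946 + 0.0255 + 0.0024 = 0.9679
TFR = 5 × 0.9679 = 4.8395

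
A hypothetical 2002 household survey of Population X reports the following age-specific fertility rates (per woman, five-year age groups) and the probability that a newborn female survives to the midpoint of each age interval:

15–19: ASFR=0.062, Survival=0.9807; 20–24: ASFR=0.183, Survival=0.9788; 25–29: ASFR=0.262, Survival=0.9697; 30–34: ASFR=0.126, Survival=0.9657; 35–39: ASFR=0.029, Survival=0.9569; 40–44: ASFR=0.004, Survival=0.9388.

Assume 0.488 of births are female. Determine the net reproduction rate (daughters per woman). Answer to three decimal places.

1.579

Proportion female at birth = 0.488.
Per-age-group product (5 × ASFR × survival probability):
  15–19: 5 × 0.062 × 0.9807 = 0.30402
  20–24: 5 × 0.183 × 0.9788 = 0.89560
  25–29: 5 × 0.262 × 0.9697 = 1.27031
  30–34: 5 × 0.126 × 0.9657 = 0.60839
  35–39: 5 × 0.029 × 0.9569 = 0.13875
  40–44: 5 × 0.004 × 0.9388 = 0.01878
Sum = 3.23585
NRR = 0.488 × 3.23585 = 1.57909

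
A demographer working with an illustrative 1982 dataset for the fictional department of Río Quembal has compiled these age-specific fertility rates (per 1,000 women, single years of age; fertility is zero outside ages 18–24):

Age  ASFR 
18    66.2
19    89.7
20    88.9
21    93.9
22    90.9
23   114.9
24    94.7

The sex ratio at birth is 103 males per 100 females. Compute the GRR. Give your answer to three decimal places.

Proportion female at birth = 100 / (100 + 103) = 0.49261.
Sum of ASFRs = 66.2 + 89.7 + 88.9 + 93.9 + 90.9 + 114.9 + 94.7 = 639.2
TFR = 639.2 / 1000 = 0.6392
GRR = 0.49261 × 0.6392 = 0.31488

0.315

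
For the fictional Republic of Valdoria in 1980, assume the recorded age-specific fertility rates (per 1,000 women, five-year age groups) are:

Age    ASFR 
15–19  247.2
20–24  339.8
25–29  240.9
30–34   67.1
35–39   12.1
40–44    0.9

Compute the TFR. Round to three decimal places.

Sum of ASFRs = 247.2 + 339.8 + 240.9 + 67.1 + 12.1 + 0.9 = 908.0
TFR = 5 × 908.0 / 1000 = 4.54

4.540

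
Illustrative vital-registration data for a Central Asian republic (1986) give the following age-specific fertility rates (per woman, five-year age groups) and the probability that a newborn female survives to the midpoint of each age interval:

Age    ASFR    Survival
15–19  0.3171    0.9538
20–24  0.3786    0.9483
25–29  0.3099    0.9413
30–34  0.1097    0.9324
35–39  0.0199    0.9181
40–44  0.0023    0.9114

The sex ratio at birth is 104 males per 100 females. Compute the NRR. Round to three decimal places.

Proportion female at birth = 100 / (100 + 104) = 0.49020.
Each age group contributes 5 × ASFR × survival:
  15–19: 5 × 0.3171 × 0.9538 = 1.51225
  20–24: 5 × 0.3786 × 0.9483 = 1.79513
  25–29: 5 × 0.3099 × 0.9413 = 1.45854
  30–34: 5 × 0.1097 × 0.9324 = 0.51142
  35–39: 5 × 0.0199 × 0.9181 = 0.09135
  40–44: 5 × 0.0023 × 0.9114 = 0.01048
Sum = 5.37917
NRR = 0.49020 × 5.37917 = 2.63687

2.637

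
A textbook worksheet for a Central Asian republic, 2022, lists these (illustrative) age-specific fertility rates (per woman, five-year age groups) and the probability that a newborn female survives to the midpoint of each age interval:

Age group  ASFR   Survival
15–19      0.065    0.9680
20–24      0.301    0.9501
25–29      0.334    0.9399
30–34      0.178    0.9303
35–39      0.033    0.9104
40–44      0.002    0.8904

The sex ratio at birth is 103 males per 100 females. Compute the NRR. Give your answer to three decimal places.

Proportion female at birth = 100 / (100 + 103) = 0.49261.
Survival-weighted fertility by age (5·fₓ·Sₓ):
  15–19: 5 × 0.065 × 0.9680 = 0.31460
  20–24: 5 × 0.301 × 0.9501 = 1.42990
  25–29: 5 × 0.334 × 0.9399 = 1.56963
  30–34: 5 × 0.178 × 0.9303 = 0.82797
  35–39: 5 × 0.033 × 0.9104 = 0.15022
  40–44: 5 × 0.002 × 0.8904 = 0.00890
Sum = 4.30122
NRR = 0.49261 × 4.30122 = 2.11882

2.119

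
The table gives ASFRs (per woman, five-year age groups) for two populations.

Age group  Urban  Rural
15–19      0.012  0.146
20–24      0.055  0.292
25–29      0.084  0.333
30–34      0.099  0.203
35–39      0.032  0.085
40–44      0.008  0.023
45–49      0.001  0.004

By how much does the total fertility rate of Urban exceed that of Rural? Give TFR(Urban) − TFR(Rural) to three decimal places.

-3.975

Urban:
  Sum of ASFRs = 0.012 + 0.055 + 0.084 + 0.099 + 0.032 + 0.008 + 0.001 = 0.291
  TFR = 5 × 0.291 = 1.455
Rural:
  Sum of ASFRs = 0.146 + 0.292 + 0.333 + 0.203 + 0.085 + 0.023 + 0.004 = 1.086
  TFR = 5 × 1.086 = 5.43
Difference = 1.455 − 5.43 = -3.975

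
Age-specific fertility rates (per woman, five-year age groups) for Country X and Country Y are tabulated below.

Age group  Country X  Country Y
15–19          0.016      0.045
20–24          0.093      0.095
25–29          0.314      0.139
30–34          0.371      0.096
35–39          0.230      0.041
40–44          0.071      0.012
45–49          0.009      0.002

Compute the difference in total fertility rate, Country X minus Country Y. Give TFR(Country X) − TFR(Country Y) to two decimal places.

3.37

Country X:
  Sum of ASFRs = 0.016 + 0.093 + 0.314 + 0.371 + 0.230 + 0.071 + 0.009 = 1.104
  TFR = 5 × 1.104 = 5.52
Country Y:
  Sum of ASFRs = 0.045 + 0.095 + 0.139 + 0.096 + 0.041 + 0.012 + 0.002 = 0.430
  TFR = 5 × 0.430 = 2.15
Difference = 5.52 − 2.15 = 3.37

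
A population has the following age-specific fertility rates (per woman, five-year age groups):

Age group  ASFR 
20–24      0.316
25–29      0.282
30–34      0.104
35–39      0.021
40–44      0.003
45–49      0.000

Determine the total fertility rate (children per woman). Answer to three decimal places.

Sum of ASFRs = 0.316 + 0.282 + 0.104 + 0.021 + 0.003 + 0.000 = 0.726
TFR = 5 × 0.726 = 3.63

3.630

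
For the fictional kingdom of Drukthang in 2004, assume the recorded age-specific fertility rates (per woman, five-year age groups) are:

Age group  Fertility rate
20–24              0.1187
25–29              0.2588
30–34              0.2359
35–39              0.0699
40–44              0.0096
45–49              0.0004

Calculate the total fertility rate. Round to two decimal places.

Sum of ASFRs = 0.1187 + 0.2588 + 0.2359 + 0.0699 + 0.0096 + 0.0004 = 0.6933
TFR = 5 × 0.6933 = 3.4665

3.47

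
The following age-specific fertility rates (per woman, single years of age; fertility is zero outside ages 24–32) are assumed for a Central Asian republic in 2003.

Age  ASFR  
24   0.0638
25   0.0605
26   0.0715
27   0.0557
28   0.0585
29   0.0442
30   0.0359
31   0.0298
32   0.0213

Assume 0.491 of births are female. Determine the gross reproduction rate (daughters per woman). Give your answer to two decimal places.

Proportion female at birth = 0.491.
Sum of ASFRs = 0.0638 + 0.0605 + 0.0715 + 0.0557 + 0.0585 + 0.0442 + 0.0359 + 0.0298 + 0.0213 = 0.4412
TFR = 0.4412
GRR = 0.491 × 0.4412 = 0.21663

0.22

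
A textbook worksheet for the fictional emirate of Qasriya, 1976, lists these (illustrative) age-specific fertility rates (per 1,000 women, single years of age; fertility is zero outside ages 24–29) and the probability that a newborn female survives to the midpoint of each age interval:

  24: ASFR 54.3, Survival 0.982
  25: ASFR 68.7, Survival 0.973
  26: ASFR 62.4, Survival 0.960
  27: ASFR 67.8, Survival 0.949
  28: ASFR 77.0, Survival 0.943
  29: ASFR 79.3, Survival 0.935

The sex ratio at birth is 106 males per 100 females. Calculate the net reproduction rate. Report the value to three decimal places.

Proportion female at birth = 100 / (100 + 106) = 0.48544.
Weighting each age-specific rate by interval width and survival:
  24: 1 × 54.3/1000 × 0.982 = 0.05332
  25: 1 × 68.7/1000 × 0.973 = 0.06685
  26: 1 × 62.4/1000 × 0.960 = 0.05990
  27: 1 × 67.8/1000 × 0.949 = 0.06434
  28: 1 × 77.0/1000 × 0.943 = 0.07261
  29: 1 × 79.3/1000 × 0.935 = 0.07415
Sum = 0.39117
NRR = 0.48544 × 0.39117 = 0.18989

0.190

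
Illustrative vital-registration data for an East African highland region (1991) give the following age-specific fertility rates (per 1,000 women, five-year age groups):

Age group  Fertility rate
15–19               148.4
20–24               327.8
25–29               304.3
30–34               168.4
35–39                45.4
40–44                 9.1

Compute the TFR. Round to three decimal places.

5.017

Sum of ASFRs = 148.4 + 327.8 + 304.3 + 168.4 + 45.4 + 9.1 = 1003.4
TFR = 5 × 1003.4 / 1000 = 5.017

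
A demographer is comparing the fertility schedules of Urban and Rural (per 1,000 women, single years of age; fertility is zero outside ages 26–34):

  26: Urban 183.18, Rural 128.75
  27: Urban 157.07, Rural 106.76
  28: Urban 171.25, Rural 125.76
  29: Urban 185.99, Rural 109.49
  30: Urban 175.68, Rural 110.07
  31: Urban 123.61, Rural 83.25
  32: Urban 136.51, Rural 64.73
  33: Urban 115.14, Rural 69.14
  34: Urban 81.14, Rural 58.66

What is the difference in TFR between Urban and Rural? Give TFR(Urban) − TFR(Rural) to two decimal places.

0.47

Urban:
  Sum of ASFRs = 183.18 + 157.07 + 171.25 + 185.99 + 175.68 + 123.61 + 136.51 + 115.14 + 81.14 = 1329.57
  TFR = 1329.57 / 1000 = 1.32957
Rural:
  Sum of ASFRs = 128.75 + 106.76 + 125.76 + 109.49 + 110.07 + 83.25 + 64.73 + 69.14 + 58.66 = 856.61
  TFR = 856.61 / 1000 = 0.85661
Difference = 1.32957 − 0.85661 = 0.47296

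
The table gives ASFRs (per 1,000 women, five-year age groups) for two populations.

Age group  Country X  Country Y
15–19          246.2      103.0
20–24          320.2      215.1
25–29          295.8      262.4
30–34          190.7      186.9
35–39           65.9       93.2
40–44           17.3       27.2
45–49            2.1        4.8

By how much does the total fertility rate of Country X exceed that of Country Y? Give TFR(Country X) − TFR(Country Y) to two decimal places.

1.23

Country X:
  Sum of ASFRs = 246.2 + 320.2 + 295.8 + 190.7 + 65.9 + 17.3 + 2.1 = 1138.2
  TFR = 5 × 1138.2 / 1000 = 5.691
Country Y:
  Sum of ASFRs = 103.0 + 215.1 + 262.4 + 186.9 + 93.2 + 27.2 + 4.8 = 892.6
  TFR = 5 × 892.6 / 1000 = 4.463
Difference = 5.691 − 4.463 = 1.228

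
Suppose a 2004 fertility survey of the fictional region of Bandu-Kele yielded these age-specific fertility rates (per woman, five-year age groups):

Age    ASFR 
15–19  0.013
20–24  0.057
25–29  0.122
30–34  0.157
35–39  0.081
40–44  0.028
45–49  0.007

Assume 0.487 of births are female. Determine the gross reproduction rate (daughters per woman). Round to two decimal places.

Proportion female at birth = 0.487.
Sum of ASFRs = 0.013 + 0.057 + 0.122 + 0.157 + 0.081 + 0.028 + 0.007 = 0.465
TFR = 5 × 0.465 = 2.325
GRR = 0.487 × 2.325 = 1.13228

1.13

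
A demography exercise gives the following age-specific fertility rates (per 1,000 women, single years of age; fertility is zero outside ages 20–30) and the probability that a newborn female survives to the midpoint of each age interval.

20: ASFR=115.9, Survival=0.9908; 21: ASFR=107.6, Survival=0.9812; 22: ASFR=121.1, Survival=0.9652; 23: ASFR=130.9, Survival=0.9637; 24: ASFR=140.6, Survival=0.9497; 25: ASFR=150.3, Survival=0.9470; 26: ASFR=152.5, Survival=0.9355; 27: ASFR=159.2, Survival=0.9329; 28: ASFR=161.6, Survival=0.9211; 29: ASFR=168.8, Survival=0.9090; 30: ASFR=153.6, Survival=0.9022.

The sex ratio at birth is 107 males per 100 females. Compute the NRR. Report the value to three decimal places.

0.711

Proportion female at birth = 100 / (100 + 107) = 0.48309.
Per-age-group product (1 × ASFR × survival probability):
  20: 1 × 115.9/1000 × 0.9908 = 0.11483
  21: 1 × 107.6/1000 × 0.9812 = 0.10558
  22: 1 × 121.1/1000 × 0.9652 = 0.11689
  23: 1 × 130.9/1000 × 0.9637 = 0.12615
  24: 1 × 140.6/1000 × 0.9497 = 0.13353
  25: 1 × 150.3/1000 × 0.9470 = 0.14233
  26: 1 × 152.5/1000 × 0.9355 = 0.14266
  27: 1 × 159.2/1000 × 0.9329 = 0.14852
  28: 1 × 161.6/1000 × 0.9211 = 0.14885
  29: 1 × 168.8/1000 × 0.9090 = 0.15344
  30: 1 × 153.6/1000 × 0.9022 = 0.13858
Sum = 1.47136
NRR = 0.48309 × 1.47136 = 0.71080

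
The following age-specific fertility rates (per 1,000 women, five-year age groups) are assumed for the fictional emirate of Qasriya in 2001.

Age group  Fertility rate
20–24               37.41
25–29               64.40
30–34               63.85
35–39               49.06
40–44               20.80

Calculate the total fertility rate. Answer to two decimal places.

1.18

Sum of ASFRs = 37.41 + 64.40 + 63.85 + 49.06 + 20.80 = 235.52
TFR = 5 × 235.52 / 1000 = 1.1776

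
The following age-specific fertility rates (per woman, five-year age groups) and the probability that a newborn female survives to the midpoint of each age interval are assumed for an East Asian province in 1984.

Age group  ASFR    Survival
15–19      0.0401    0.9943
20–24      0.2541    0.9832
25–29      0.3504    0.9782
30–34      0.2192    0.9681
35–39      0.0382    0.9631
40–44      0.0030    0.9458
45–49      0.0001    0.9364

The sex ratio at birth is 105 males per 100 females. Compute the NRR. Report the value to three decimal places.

Proportion female at birth = 100 / (100 + 105) = 0.48780.
Each age group contributes 5 × ASFR × survival:
  15–19: 5 × 0.0401 × 0.9943 = 0.19936
  20–24: 5 × 0.2541 × 0.9832 = 1.24916
  25–29: 5 × 0.3504 × 0.9782 = 1.71381
  30–34: 5 × 0.2192 × 0.9681 = 1.06104
  35–39: 5 × 0.0382 × 0.9631 = 0.18395
  40–44: 5 × 0.0030 × 0.9458 = 0.01419
  45–49: 5 × 0.0001 × 0.9364 = 0.00047
Sum = 4.42198
NRR = 0.48780 × 4.42198 = 2.15704
NRR > 1, so each generation more than replaces itself.

2.157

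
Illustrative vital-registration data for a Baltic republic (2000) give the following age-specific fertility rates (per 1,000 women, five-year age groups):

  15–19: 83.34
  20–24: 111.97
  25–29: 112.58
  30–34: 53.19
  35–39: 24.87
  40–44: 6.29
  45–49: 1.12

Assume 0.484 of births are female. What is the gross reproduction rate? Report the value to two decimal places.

0.95

Proportion female at birth = 0.484.
Sum of ASFRs = 83.34 + 111.97 + 112.58 + 53.19 + 24.87 + 6.29 + 1.12 = 393.36
TFR = 5 × 393.36 / 1000 = 1.9668
GRR = 0.484 × 1.9668 = 0.95193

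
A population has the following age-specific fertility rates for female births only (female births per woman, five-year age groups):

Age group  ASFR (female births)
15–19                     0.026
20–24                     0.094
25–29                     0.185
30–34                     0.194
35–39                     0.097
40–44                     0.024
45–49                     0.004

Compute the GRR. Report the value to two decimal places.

3.12

Sum of female ASFRs = 0.026 + 0.094 + 0.185 + 0.194 + 0.097 + 0.024 + 0.004 = 0.624
GRR = 5 × 0.624 = 3.12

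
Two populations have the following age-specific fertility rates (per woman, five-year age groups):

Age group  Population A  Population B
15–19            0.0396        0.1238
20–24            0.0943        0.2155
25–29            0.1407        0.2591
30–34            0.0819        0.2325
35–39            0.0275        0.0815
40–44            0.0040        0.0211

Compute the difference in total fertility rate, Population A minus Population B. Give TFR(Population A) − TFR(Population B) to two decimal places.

Population A:
  Sum of ASFRs = 0.0396 + 0.0943 + 0.1407 + 0.0819 + 0.0275 + 0.0040 = 0.3880
  TFR = 5 × 0.3880 = 1.94
Population B:
  Sum of ASFRs = 0.1238 + 0.2155 + 0.2591 + 0.2325 + 0.0815 + 0.0211 = 0.9335
  TFR = 5 × 0.9335 = 4.6675
Difference = 1.94 − 4.6675 = -2.7275

-2.73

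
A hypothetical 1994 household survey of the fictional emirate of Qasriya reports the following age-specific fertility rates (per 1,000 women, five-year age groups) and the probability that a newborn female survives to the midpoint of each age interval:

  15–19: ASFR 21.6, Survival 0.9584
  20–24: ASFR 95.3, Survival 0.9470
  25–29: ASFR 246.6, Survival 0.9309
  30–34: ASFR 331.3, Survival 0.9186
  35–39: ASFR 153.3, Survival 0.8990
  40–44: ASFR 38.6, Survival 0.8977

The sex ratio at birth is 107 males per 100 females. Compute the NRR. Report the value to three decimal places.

Proportion female at birth = 100 / (100 + 107) = 0.48309.
Each age group contributes 5 × ASFR × survival:
  15–19: 5 × 21.6/1000 × 0.9584 = 0.10351
  20–24: 5 × 95.3/1000 × 0.9470 = 0.45125
  25–29: 5 × 246.6/1000 × 0.9309 = 1.14780
  30–34: 5 × 331.3/1000 × 0.9186 = 1.52166
  35–39: 5 × 153.3/1000 × 0.8990 = 0.68908
  40–44: 5 × 38.6/1000 × 0.8977 = 0.17326
Sum = 4.08656
NRR = 0.48309 × 4.08656 = 1.97418
With NRR above 1 the population is above replacement fertility.

1.974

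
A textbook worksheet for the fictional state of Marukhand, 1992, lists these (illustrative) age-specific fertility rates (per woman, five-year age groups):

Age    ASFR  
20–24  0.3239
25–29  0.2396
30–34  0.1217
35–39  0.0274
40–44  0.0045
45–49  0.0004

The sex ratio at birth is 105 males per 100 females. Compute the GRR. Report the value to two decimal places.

Proportion female at birth = 100 / (100 + 105) = 0.48780.
Sum of ASFRs = 0.3239 + 0.2396 + 0.1217 + 0.0274 + 0.0045 + 0.0004 = 0.7175
TFR = 5 × 0.7175 = 3.5875
GRR = 0.48780 × 3.5875 = 1.74998

1.75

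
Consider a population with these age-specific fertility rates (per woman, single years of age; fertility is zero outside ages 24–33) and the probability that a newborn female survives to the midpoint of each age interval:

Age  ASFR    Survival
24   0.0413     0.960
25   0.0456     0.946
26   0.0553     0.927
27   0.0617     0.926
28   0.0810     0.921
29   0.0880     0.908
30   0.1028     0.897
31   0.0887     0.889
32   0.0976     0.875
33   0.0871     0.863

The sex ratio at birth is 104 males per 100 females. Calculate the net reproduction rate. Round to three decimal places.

Proportion female at birth = 100 / (100 + 104) = 0.49020.
Per-age-group product (1 × ASFR × survival probability):
  24: 1 × 0.0413 × 0.960 = 0.03965
  25: 1 × 0.0456 × 0.946 = 0.04314
  26: 1 × 0.0553 × 0.927 = 0.05126
  27: 1 × 0.0617 × 0.926 = 0.05713
  28: 1 × 0.0810 × 0.921 = 0.07460
  29: 1 × 0.0880 × 0.908 = 0.07990
  30: 1 × 0.1028 × 0.897 = 0.09221
  31: 1 × 0.0887 × 0.889 = 0.07885
  32: 1 × 0.0976 × 0.875 = 0.08540
  33: 1 × 0.0871 × 0.863 = 0.07517
Sum = 0.67731
NRR = 0.49020 × 0.67731 = 0.33202
An NRR under 1 implies long-run decline under these rates.

0.332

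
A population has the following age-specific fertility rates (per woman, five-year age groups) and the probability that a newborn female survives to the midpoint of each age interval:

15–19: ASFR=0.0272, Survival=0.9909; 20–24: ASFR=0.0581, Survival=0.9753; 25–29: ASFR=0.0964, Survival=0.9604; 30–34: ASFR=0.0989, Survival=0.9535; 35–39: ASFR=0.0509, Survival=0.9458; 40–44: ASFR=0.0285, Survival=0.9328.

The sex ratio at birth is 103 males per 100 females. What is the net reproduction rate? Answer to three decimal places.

Proportion female at birth = 100 / (100 + 103) = 0.49261.
Weighting each age-specific rate by interval width and survival:
  15–19: 5 × 0.0272 × 0.9909 = 0.13476
  20–24: 5 × 0.0581 × 0.9753 = 0.28332
  25–29: 5 × 0.0964 × 0.9604 = 0.46291
  30–34: 5 × 0.0989 × 0.9535 = 0.47151
  35–39: 5 × 0.0509 × 0.9458 = 0.24071
  40–44: 5 × 0.0285 × 0.9328 = 0.13292
Sum = 1.72613
NRR = 0.49261 × 1.72613 = 0.85031
An NRR under 1 implies long-run decline under these rates.

0.850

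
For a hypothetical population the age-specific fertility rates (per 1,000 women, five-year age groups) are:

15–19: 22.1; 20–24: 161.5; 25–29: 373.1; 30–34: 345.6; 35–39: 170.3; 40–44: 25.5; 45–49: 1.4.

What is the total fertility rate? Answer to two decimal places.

Sum of ASFRs = 22.1 + 161.5 + 373.1 + 345.6 + 170.3 + 25.5 + 1.4 = 1099.5
TFR = 5 × 1099.5 / 1000 = 5.4975

5.50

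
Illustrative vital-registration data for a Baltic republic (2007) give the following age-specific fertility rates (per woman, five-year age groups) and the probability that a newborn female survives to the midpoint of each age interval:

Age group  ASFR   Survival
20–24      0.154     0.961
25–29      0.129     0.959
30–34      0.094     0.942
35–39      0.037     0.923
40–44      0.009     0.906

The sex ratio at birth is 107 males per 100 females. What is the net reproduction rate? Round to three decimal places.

0.972

Proportion female at birth = 100 / (100 + 107) = 0.48309.
Weighting each age-specific rate by interval width and survival:
  20–24: 5 × 0.154 × 0.961 = 0.73997
  25–29: 5 × 0.129 × 0.959 = 0.61856
  30–34: 5 × 0.094 × 0.942 = 0.44274
  35–39: 5 × 0.037 × 0.923 = 0.17076
  40–44: 5 × 0.009 × 0.906 = 0.04077
Sum = 2.01280
NRR = 0.48309 × 2.01280 = 0.97236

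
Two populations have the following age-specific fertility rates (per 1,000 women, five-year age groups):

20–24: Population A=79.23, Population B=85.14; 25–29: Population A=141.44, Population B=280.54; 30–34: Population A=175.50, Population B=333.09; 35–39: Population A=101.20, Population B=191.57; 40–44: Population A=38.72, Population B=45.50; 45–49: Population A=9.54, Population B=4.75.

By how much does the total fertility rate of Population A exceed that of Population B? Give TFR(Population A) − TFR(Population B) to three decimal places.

-1.975

Population A:
  Sum of ASFRs = 79.23 + 141.44 + 175.50 + 101.20 + 38.72 + 9.54 = 545.63
  TFR = 5 × 545.63 / 1000 = 2.72815
Population B:
  Sum of ASFRs = 85.14 + 280.54 + 333.09 + 191.57 + 45.50 + 4.75 = 940.59
  TFR = 5 × 940.59 / 1000 = 4.70295
Difference = 2.72815 − 4.70295 = -1.9748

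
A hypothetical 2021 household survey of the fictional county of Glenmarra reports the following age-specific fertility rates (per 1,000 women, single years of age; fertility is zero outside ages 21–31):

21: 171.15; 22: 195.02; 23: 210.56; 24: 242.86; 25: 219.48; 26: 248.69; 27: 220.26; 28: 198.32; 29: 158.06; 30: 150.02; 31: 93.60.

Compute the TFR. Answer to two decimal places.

2.11

Sum of ASFRs = 171.15 + 195.02 + 210.56 + 242.86 + 219.48 + 248.69 + 220.26 + 198.32 + 158.06 + 150.02 + 93.60 = 2108.02
TFR = 2108.02 / 1000 = 2.10802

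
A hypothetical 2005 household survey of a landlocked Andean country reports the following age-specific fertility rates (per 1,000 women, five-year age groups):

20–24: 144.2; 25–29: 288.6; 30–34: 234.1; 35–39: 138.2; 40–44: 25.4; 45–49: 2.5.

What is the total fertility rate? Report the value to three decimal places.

4.165

Sum of ASFRs = 144.2 + 288.6 + 234.1 + 138.2 + 25.4 + 2.5 = 833.0
TFR = 5 × 833.0 / 1000 = 4.165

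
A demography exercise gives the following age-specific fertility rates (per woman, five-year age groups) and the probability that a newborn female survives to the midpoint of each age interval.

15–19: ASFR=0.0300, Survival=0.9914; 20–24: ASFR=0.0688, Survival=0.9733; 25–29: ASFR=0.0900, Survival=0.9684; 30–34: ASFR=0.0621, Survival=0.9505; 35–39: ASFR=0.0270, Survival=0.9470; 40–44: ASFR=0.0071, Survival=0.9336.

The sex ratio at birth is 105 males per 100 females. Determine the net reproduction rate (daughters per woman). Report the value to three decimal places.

Proportion female at birth = 100 / (100 + 105) = 0.48780.
Survival-weighted fertility by age (5·fₓ·Sₓ):
  15–19: 5 × 0.0300 × 0.9914 = 0.14871
  20–24: 5 × 0.0688 × 0.9733 = 0.33482
  25–29: 5 × 0.0900 × 0.9684 = 0.43578
  30–34: 5 × 0.0621 × 0.9505 = 0.29513
  35–39: 5 × 0.0270 × 0.9470 = 0.12785
  40–44: 5 × 0.0071 × 0.9336 = 0.03314
Sum = 1.37543
NRR = 0.48780 × 1.37543 = 0.67093
An NRR under 1 implies long-run decline under these rates.

0.671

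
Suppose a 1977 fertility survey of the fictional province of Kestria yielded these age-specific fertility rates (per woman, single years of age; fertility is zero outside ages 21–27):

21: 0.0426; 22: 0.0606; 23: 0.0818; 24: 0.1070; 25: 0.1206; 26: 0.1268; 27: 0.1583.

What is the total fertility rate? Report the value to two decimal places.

Sum of ASFRs = 0.0426 + 0.0606 + 0.0818 + 0.1070 + 0.1206 + 0.1268 + 0.1583 = 0.6977
TFR = 0.6977

0.70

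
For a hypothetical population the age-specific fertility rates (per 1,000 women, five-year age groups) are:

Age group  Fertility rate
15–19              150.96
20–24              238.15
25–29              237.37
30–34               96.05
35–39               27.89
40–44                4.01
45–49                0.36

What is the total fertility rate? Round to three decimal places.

3.774

Sum of ASFRs = 150.96 + 238.15 + 237.37 + 96.05 + 27.89 + 4.01 + 0.36 = 754.79
TFR = 5 × 754.79 / 1000 = 3.77395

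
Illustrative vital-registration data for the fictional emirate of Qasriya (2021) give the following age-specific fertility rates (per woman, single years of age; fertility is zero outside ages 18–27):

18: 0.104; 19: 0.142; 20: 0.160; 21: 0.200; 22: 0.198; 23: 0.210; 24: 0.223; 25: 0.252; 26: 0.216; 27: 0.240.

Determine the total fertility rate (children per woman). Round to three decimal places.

Sum of ASFRs = 0.104 + 0.142 + 0.160 + 0.200 + 0.198 + 0.210 + 0.223 + 0.252 + 0.216 + 0.240 = 1.945
TFR = 1.945

1.945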